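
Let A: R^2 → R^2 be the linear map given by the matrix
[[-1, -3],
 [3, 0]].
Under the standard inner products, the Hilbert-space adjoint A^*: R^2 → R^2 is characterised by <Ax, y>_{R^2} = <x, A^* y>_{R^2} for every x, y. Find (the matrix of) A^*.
A^* = A^T =
[[-1, 3],
 [-3, 0]]

For real matrices with standard dot products, the defining identity <Ax, y> = <x, A^* y> gives (Ax)^T y = x^T (A^*) y, i.e. x^T A^T y = x^T (A^*) y. Since this holds for all x, y, we must have A^* = A^T. Therefore
A^* =
[[-1, 3],
 [-3, 0]].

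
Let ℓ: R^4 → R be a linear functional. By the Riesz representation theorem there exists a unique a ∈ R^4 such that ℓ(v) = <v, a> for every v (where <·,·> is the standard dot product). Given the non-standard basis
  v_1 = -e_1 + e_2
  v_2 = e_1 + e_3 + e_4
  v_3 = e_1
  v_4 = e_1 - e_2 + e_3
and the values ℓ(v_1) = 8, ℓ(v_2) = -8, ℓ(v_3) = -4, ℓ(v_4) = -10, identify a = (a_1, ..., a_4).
a = (-4, 4, -2, -2)

Write a = (a_1, ..., a_4) in the standard basis. For each basis vector v_i, ℓ(v_i) = <v_i, a> is a linear equation in the a_j's. Collect the n equations into a matrix system V a = ℓ, where row i of V is v_i (expressed in the standard basis). Since V is invertible (lower-triangular with 1s on the diagonal, up to permutation), solve by back-substitution:
  V =
[[-1, 1, 0, 0],
 [1, 0, 1, 1],
 [1, 0, 0, 0],
 [1, -1, 1, 0]]
  V a = (8, -8, -4, -10)
Solving gives a = (-4, 4, -2, -2).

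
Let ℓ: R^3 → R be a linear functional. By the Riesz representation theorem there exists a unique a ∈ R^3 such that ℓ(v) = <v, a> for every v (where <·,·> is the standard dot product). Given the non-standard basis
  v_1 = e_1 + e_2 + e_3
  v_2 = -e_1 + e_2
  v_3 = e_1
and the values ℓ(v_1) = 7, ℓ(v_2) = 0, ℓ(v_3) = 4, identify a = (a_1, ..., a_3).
a = (4, 4, -1)

Write a = (a_1, ..., a_3) in the standard basis. For each basis vector v_i, ℓ(v_i) = <v_i, a> is a linear equation in the a_j's. Collect the n equations into a matrix system V a = ℓ, where row i of V is v_i (expressed in the standard basis). Since V is invertible (lower-triangular with 1s on the diagonal, up to permutation), solve by back-substitution:
  V =
[[1, 1, 1],
 [-1, 1, 0],
 [1, 0, 0]]
  V a = (7, 0, 4)
Solving gives a = (4, 4, -1).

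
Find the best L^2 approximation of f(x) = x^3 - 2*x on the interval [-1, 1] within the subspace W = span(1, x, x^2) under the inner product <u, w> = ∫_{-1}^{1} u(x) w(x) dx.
g(x) = -7*x/5

The best approximation g ∈ W is the orthogonal projection of f onto W. Writing g = a_0 + a_1 x + a_2 x^2, the coefficients solve the normal equations G · a = b where
  G_{ij} = <φ_i, φ_j> and b_i = <f, φ_i>, with φ_0 = 1, φ_1 = x, φ_2 = x^2.
G =
  [2, 0, 2/3]
  [0, 2/3, 0]
  [2/3, 0, 2/5],
b = (0, -14/15, 0).
Solving gives a_0 = 0, a_1 = -7/5, a_2 = 0, so
  g(x) = -7*x/5.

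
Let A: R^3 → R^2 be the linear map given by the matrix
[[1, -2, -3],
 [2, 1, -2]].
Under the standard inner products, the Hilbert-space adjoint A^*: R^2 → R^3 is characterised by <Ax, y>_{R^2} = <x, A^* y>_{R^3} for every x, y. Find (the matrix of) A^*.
A^* = A^T =
[[1, 2],
 [-2, 1],
 [-3, -2]]

For real matrices with standard dot products, the defining identity <Ax, y> = <x, A^* y> gives (Ax)^T y = x^T (A^*) y, i.e. x^T A^T y = x^T (A^*) y. Since this holds for all x, y, we must have A^* = A^T. Therefore
A^* =
[[1, 2],
 [-2, 1],
 [-3, -2]].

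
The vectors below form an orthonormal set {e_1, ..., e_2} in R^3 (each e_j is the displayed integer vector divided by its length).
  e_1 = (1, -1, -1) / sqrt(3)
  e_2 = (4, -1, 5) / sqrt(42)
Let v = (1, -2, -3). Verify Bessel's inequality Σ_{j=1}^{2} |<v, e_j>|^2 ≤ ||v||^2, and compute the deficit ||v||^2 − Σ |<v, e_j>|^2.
Σ |<v, e_j>|^2 = 195/14; ||v||^2 = 14; deficit = 1/14

Write each e_j = u_j / sqrt(<u_j, u_j>) where u_j is the displayed integer vector. Then <v, e_j> = <v, u_j> / sqrt(<u_j, u_j>), so |<v, e_j>|^2 = <v, u_j>^2 / <u_j, u_j>.
Coefficients: <v, e_1> = 6/sqrt(3), <v, e_2> = -9/sqrt(42).
Square and sum: Σ |<v, e_j>|^2 = 195/14.
Compute ||v||^2 = v·v = 14.
Deficit = 14 − 195/14 = 1/14 ≥ 0, confirming Bessel's inequality. (The deficit equals ||v − Σ <v,e_j> e_j||^2, the squared distance from v to span{e_j}.)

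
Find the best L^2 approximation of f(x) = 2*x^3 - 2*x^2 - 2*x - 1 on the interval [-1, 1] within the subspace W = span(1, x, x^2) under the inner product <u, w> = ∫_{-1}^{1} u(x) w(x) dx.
g(x) = -2*x^2 - 4*x/5 - 1

The best approximation g ∈ W is the orthogonal projection of f onto W. Writing g = a_0 + a_1 x + a_2 x^2, the coefficients solve the normal equations G · a = b where
  G_{ij} = <φ_i, φ_j> and b_i = <f, φ_i>, with φ_0 = 1, φ_1 = x, φ_2 = x^2.
G =
  [2, 0, 2/3]
  [0, 2/3, 0]
  [2/3, 0, 2/5],
b = (-10/3, -8/15, -22/15).
Solving gives a_0 = -1, a_1 = -4/5, a_2 = -2, so
  g(x) = -2*x^2 - 4*x/5 - 1.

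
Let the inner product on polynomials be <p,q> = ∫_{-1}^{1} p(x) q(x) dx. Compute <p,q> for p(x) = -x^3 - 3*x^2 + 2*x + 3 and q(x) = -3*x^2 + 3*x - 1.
<p,q> = -18/5

Expand the product: p(x)·q(x) = 3*x^5 + 6*x^4 - 14*x^3 + 7*x - 3.
∫_{-1}^{1} of each monomial x^k gives [2/(k+1) if k even, 0 if k odd]. Integrating term-by-term (or equivalently evaluating the antiderivative F(x) = x^6/2 + 6*x^5/5 - 7*x^4/2 + 7*x^2/2 - 3*x at the endpoints):
  F(1) − F(−1) = -13/10 − (23/10) = -18/5.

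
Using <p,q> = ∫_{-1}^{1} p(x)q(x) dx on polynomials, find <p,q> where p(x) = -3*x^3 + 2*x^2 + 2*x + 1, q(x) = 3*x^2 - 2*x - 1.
<p,q> = 4/5

Expand the product: p(x)·q(x) = -9*x^5 + 12*x^4 + 5*x^3 - 3*x^2 - 4*x - 1.
∫_{-1}^{1} of each monomial x^k gives [2/(k+1) if k even, 0 if k odd]. Integrating term-by-term (or equivalently evaluating the antiderivative F(x) = -3*x^6/2 + 12*x^5/5 + 5*x^4/4 - x^3 - 2*x^2 - x at the endpoints):
  F(1) − F(−1) = -37/20 − (-53/20) = 4/5.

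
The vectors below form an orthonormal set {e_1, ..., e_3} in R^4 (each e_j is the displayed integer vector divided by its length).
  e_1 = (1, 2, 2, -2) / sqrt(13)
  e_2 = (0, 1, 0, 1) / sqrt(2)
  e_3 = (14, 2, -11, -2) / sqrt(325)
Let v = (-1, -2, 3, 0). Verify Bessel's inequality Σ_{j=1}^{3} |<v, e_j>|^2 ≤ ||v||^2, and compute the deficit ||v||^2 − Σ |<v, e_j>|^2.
Σ |<v, e_j>|^2 = 252/25; ||v||^2 = 14; deficit = 98/25

Write each e_j = u_j / sqrt(<u_j, u_j>) where u_j is the displayed integer vector. Then <v, e_j> = <v, u_j> / sqrt(<u_j, u_j>), so |<v, e_j>|^2 = <v, u_j>^2 / <u_j, u_j>.
Coefficients: <v, e_1> = 1/sqrt(13), <v, e_2> = -2/sqrt(2), <v, e_3> = -51/sqrt(325).
Square and sum: Σ |<v, e_j>|^2 = 252/25.
Compute ||v||^2 = v·v = 14.
Deficit = 14 − 252/25 = 98/25 ≥ 0, confirming Bessel's inequality. (The deficit equals ||v − Σ <v,e_j> e_j||^2, the squared distance from v to span{e_j}.)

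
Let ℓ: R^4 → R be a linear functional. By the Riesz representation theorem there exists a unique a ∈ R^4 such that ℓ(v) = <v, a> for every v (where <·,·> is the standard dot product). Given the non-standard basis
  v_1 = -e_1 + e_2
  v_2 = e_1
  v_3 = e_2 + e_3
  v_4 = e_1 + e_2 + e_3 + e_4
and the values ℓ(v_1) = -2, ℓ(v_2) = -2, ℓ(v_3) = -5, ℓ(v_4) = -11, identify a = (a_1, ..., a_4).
a = (-2, -4, -1, -4)

Write a = (a_1, ..., a_4) in the standard basis. For each basis vector v_i, ℓ(v_i) = <v_i, a> is a linear equation in the a_j's. Collect the n equations into a matrix system V a = ℓ, where row i of V is v_i (expressed in the standard basis). Since V is invertible (lower-triangular with 1s on the diagonal, up to permutation), solve by back-substitution:
  V =
[[-1, 1, 0, 0],
 [1, 0, 0, 0],
 [0, 1, 1, 0],
 [1, 1, 1, 1]]
  V a = (-2, -2, -5, -11)
Solving gives a = (-2, -4, -1, -4).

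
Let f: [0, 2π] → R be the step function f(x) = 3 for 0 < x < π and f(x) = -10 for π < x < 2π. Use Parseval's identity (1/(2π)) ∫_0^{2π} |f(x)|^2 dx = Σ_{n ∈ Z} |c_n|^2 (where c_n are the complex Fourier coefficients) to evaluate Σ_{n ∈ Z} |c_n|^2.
Σ |c_n|^2 = 109/2

Parseval equates the L^2 energy of f (normalised by 1/(2π)) with the ℓ^2 sum of its Fourier coefficients: (1/(2π)) ∫_0^{2π} |f|^2 = Σ |c_n|^2.
Compute the left side: (1/(2π)) [∫_0^π 3^2 dx + ∫_π^{2π} (-10)^2 dx] = (1/(2π)) · (9π + 100π) = (9 + 100)/2 = 109/2.
So Σ_{n ∈ Z} |c_n|^2 = 109/2.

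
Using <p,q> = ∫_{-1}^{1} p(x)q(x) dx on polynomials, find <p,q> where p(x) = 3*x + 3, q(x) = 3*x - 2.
<p,q> = -6

Expand the product: p(x)·q(x) = 9*x^2 + 3*x - 6.
∫_{-1}^{1} of each monomial x^k gives [2/(k+1) if k even, 0 if k odd]. Integrating term-by-term (or equivalently evaluating the antiderivative F(x) = 3*x^3 + 3*x^2/2 - 6*x at the endpoints):
  F(1) − F(−1) = -3/2 − (9/2) = -6.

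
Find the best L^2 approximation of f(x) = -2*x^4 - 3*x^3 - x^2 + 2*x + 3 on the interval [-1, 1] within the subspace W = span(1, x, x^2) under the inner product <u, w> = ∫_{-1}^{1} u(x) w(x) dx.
g(x) = -19*x^2/7 + x/5 + 111/35

The best approximation g ∈ W is the orthogonal projection of f onto W. Writing g = a_0 + a_1 x + a_2 x^2, the coefficients solve the normal equations G · a = b where
  G_{ij} = <φ_i, φ_j> and b_i = <f, φ_i>, with φ_0 = 1, φ_1 = x, φ_2 = x^2.
G =
  [2, 0, 2/3]
  [0, 2/3, 0]
  [2/3, 0, 2/5],
b = (68/15, 2/15, 36/35).
Solving gives a_0 = 111/35, a_1 = 1/5, a_2 = -19/7, so
  g(x) = -19*x^2/7 + x/5 + 111/35.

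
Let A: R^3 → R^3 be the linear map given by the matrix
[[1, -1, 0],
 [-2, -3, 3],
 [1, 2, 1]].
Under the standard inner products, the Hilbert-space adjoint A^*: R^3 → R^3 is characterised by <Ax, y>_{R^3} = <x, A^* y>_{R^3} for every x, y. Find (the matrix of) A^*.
A^* = A^T =
[[1, -2, 1],
 [-1, -3, 2],
 [0, 3, 1]]

For real matrices with standard dot products, the defining identity <Ax, y> = <x, A^* y> gives (Ax)^T y = x^T (A^*) y, i.e. x^T A^T y = x^T (A^*) y. Since this holds for all x, y, we must have A^* = A^T. Therefore
A^* =
[[1, -2, 1],
 [-1, -3, 2],
 [0, 3, 1]].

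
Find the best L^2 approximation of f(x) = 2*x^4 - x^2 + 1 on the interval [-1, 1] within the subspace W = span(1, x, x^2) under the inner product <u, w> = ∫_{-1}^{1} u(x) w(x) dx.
g(x) = 5*x^2/7 + 29/35

The best approximation g ∈ W is the orthogonal projection of f onto W. Writing g = a_0 + a_1 x + a_2 x^2, the coefficients solve the normal equations G · a = b where
  G_{ij} = <φ_i, φ_j> and b_i = <f, φ_i>, with φ_0 = 1, φ_1 = x, φ_2 = x^2.
G =
  [2, 0, 2/3]
  [0, 2/3, 0]
  [2/3, 0, 2/5],
b = (32/15, 0, 88/105).
Solving gives a_0 = 29/35, a_1 = 0, a_2 = 5/7, so
  g(x) = 5*x^2/7 + 29/35.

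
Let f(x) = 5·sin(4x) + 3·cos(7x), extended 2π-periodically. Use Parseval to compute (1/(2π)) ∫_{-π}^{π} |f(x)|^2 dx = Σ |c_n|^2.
Σ |c_n|^2 = 17

Expand |f|^2 and use orthogonality of {sin(nx), cos(mx)} on [-π, π]:
  ∫_{-π}^{π} sin(nx)^2 dx = π, ∫ cos(mx)^2 dx = π, and cross terms integrate to 0.
So ∫_{-π}^{π} f(x)^2 dx = 5^2 · π + 3^2 · π = (25 + 9)π.
Divide by 2π: (25 + 9)/2 = 17.
By Parseval, this equals Σ |c_n|^2.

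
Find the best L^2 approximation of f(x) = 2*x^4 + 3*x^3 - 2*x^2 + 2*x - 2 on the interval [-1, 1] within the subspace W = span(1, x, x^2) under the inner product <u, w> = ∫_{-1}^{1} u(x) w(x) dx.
g(x) = -2*x^2/7 + 19*x/5 - 76/35

The best approximation g ∈ W is the orthogonal projection of f onto W. Writing g = a_0 + a_1 x + a_2 x^2, the coefficients solve the normal equations G · a = b where
  G_{ij} = <φ_i, φ_j> and b_i = <f, φ_i>, with φ_0 = 1, φ_1 = x, φ_2 = x^2.
G =
  [2, 0, 2/3]
  [0, 2/3, 0]
  [2/3, 0, 2/5],
b = (-68/15, 38/15, -164/105).
Solving gives a_0 = -76/35, a_1 = 19/5, a_2 = -2/7, so
  g(x) = -2*x^2/7 + 19*x/5 - 76/35.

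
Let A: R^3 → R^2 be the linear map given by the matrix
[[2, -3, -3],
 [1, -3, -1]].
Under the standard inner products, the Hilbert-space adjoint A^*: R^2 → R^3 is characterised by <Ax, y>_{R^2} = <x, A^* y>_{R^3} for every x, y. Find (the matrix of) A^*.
A^* = A^T =
[[2, 1],
 [-3, -3],
 [-3, -1]]

For real matrices with standard dot products, the defining identity <Ax, y> = <x, A^* y> gives (Ax)^T y = x^T (A^*) y, i.e. x^T A^T y = x^T (A^*) y. Since this holds for all x, y, we must have A^* = A^T. Therefore
A^* =
[[2, 1],
 [-3, -3],
 [-3, -1]].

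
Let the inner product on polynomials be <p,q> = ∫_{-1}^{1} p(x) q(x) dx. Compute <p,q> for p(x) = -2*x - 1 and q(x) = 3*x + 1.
<p,q> = -6

Expand the product: p(x)·q(x) = -6*x^2 - 5*x - 1.
∫_{-1}^{1} of each monomial x^k gives [2/(k+1) if k even, 0 if k odd]. Integrating term-by-term (or equivalently evaluating the antiderivative F(x) = -2*x^3 - 5*x^2/2 - x at the endpoints):
  F(1) − F(−1) = -11/2 − (1/2) = -6.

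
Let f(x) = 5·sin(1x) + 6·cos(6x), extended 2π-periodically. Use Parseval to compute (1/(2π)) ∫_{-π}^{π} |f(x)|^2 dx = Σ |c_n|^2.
Σ |c_n|^2 = 61/2

Expand |f|^2 and use orthogonality of {sin(nx), cos(mx)} on [-π, π]:
  ∫_{-π}^{π} sin(nx)^2 dx = π, ∫ cos(mx)^2 dx = π, and cross terms integrate to 0.
So ∫_{-π}^{π} f(x)^2 dx = 5^2 · π + 6^2 · π = (25 + 36)π.
Divide by 2π: (25 + 36)/2 = 61/2.
By Parseval, this equals Σ |c_n|^2.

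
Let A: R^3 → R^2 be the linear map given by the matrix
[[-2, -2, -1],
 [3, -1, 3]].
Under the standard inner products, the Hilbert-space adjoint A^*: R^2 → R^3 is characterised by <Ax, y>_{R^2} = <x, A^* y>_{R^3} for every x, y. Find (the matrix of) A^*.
A^* = A^T =
[[-2, 3],
 [-2, -1],
 [-1, 3]]

For real matrices with standard dot products, the defining identity <Ax, y> = <x, A^* y> gives (Ax)^T y = x^T (A^*) y, i.e. x^T A^T y = x^T (A^*) y. Since this holds for all x, y, we must have A^* = A^T. Therefore
A^* =
[[-2, 3],
 [-2, -1],
 [-1, 3]].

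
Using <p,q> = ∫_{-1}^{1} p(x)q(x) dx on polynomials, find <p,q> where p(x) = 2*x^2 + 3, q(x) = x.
<p,q> = 0

Expand the product: p(x)·q(x) = 2*x^3 + 3*x.
∫_{-1}^{1} of each monomial x^k gives [2/(k+1) if k even, 0 if k odd]. Integrating term-by-term (or equivalently evaluating the antiderivative F(x) = x^4/2 + 3*x^2/2 at the endpoints):
  F(1) − F(−1) = 2 − (2) = 0.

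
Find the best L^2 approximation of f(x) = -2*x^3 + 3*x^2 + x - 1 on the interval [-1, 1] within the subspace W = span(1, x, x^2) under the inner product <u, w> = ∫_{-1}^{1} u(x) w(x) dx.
g(x) = 3*x^2 - x/5 - 1

The best approximation g ∈ W is the orthogonal projection of f onto W. Writing g = a_0 + a_1 x + a_2 x^2, the coefficients solve the normal equations G · a = b where
  G_{ij} = <φ_i, φ_j> and b_i = <f, φ_i>, with φ_0 = 1, φ_1 = x, φ_2 = x^2.
G =
  [2, 0, 2/3]
  [0, 2/3, 0]
  [2/3, 0, 2/5],
b = (0, -2/15, 8/15).
Solving gives a_0 = -1, a_1 = -1/5, a_2 = 3, so
  g(x) = 3*x^2 - x/5 - 1.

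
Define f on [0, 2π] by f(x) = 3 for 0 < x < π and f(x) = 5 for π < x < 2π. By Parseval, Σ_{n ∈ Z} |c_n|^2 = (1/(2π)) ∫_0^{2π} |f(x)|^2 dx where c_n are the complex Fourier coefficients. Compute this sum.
Σ |c_n|^2 = 17

Parseval equates the L^2 energy of f (normalised by 1/(2π)) with the ℓ^2 sum of its Fourier coefficients: (1/(2π)) ∫_0^{2π} |f|^2 = Σ |c_n|^2.
Compute the left side: (1/(2π)) [∫_0^π 3^2 dx + ∫_π^{2π} 5^2 dx] = (1/(2π)) · (9π + 25π) = (9 + 25)/2 = 17.
So Σ_{n ∈ Z} |c_n|^2 = 17.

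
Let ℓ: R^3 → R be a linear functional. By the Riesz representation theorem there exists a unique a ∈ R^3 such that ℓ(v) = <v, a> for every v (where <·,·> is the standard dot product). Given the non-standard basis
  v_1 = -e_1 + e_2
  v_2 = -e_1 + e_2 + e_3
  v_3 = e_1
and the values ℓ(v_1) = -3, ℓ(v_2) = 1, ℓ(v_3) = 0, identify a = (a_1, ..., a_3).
a = (0, -3, 4)

Write a = (a_1, ..., a_3) in the standard basis. For each basis vector v_i, ℓ(v_i) = <v_i, a> is a linear equation in the a_j's. Collect the n equations into a matrix system V a = ℓ, where row i of V is v_i (expressed in the standard basis). Since V is invertible (lower-triangular with 1s on the diagonal, up to permutation), solve by back-substitution:
  V =
[[-1, 1, 0],
 [-1, 1, 1],
 [1, 0, 0]]
  V a = (-3, 1, 0)
Solving gives a = (0, -3, 4).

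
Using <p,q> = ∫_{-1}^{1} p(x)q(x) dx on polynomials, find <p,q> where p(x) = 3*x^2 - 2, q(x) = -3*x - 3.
<p,q> = 6

Expand the product: p(x)·q(x) = -9*x^3 - 9*x^2 + 6*x + 6.
∫_{-1}^{1} of each monomial x^k gives [2/(k+1) if k even, 0 if k odd]. Integrating term-by-term (or equivalently evaluating the antiderivative F(x) = -9*x^4/4 - 3*x^3 + 3*x^2 + 6*x at the endpoints):
  F(1) − F(−1) = 15/4 − (-9/4) = 6.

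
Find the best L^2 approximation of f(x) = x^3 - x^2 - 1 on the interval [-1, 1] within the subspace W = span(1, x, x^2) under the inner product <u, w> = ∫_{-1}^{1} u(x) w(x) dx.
g(x) = -x^2 + 3*x/5 - 1

The best approximation g ∈ W is the orthogonal projection of f onto W. Writing g = a_0 + a_1 x + a_2 x^2, the coefficients solve the normal equations G · a = b where
  G_{ij} = <φ_i, φ_j> and b_i = <f, φ_i>, with φ_0 = 1, φ_1 = x, φ_2 = x^2.
G =
  [2, 0, 2/3]
  [0, 2/3, 0]
  [2/3, 0, 2/5],
b = (-8/3, 2/5, -16/15).
Solving gives a_0 = -1, a_1 = 3/5, a_2 = -1, so
  g(x) = -x^2 + 3*x/5 - 1.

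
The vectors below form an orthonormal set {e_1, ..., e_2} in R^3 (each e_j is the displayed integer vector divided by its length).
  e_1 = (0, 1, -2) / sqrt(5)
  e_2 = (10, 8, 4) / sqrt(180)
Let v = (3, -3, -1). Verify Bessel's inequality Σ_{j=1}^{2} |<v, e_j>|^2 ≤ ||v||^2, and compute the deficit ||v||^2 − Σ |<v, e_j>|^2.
Σ |<v, e_j>|^2 = 2/9; ||v||^2 = 19; deficit = 169/9

Write each e_j = u_j / sqrt(<u_j, u_j>) where u_j is the displayed integer vector. Then <v, e_j> = <v, u_j> / sqrt(<u_j, u_j>), so |<v, e_j>|^2 = <v, u_j>^2 / <u_j, u_j>.
Coefficients: <v, e_1> = -1/sqrt(5), <v, e_2> = 2/sqrt(180).
Square and sum: Σ |<v, e_j>|^2 = 2/9.
Compute ||v||^2 = v·v = 19.
Deficit = 19 − 2/9 = 169/9 ≥ 0, confirming Bessel's inequality. (The deficit equals ||v − Σ <v,e_j> e_j||^2, the squared distance from v to span{e_j}.)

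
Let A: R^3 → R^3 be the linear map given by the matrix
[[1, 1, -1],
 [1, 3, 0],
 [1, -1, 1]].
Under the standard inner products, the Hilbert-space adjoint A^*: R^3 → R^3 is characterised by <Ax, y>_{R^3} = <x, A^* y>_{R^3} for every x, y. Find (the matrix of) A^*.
A^* = A^T =
[[1, 1, 1],
 [1, 3, -1],
 [-1, 0, 1]]

For real matrices with standard dot products, the defining identity <Ax, y> = <x, A^* y> gives (Ax)^T y = x^T (A^*) y, i.e. x^T A^T y = x^T (A^*) y. Since this holds for all x, y, we must have A^* = A^T. Therefore
A^* =
[[1, 1, 1],
 [1, 3, -1],
 [-1, 0, 1]].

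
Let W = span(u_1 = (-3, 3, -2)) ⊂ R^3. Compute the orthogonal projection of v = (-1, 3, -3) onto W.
proj_W(v) = (-27/11, 27/11, -18/11)

Set up U = [u_1 | ... | u_1] ∈ R^(3×1). The projector onto W = col(U) is P = U (U^T U)^(-1) U^T.
Compute U^T U =
  [22],
and U^T v = (18).
Solve U^T U · c = U^T v for the coefficients: c = (9/11). The projection is proj_W(v) = U c.
Check: (v - proj_W(v)) · u_1 = 0  (should be 0).
Result: proj_W(v) = (-27/11, 27/11, -18/11).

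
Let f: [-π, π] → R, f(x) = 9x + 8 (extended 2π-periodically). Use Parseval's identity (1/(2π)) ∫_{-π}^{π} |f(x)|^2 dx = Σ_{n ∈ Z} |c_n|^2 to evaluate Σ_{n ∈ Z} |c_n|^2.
Σ |c_n|^2 = 27π^2 + 64

Expand and integrate term by term over [-π, π]:
  ∫ (9x)^2 dx = 81·(2π^3/3); ∫ 2·9·(8)·x dx = 0 (odd integrand); ∫ 8^2 dx = 64·2π.
So (1/(2π)) ∫_{-π}^{π} (9x + 8)^2 dx = 81π^2/3 + 64 = 27π^2 + 64.
Parseval ⇒ Σ |c_n|^2 = 27π^2 + 64.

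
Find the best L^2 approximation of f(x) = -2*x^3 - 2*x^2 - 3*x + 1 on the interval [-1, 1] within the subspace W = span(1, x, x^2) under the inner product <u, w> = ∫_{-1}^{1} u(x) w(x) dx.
g(x) = -2*x^2 - 21*x/5 + 1

The best approximation g ∈ W is the orthogonal projection of f onto W. Writing g = a_0 + a_1 x + a_2 x^2, the coefficients solve the normal equations G · a = b where
  G_{ij} = <φ_i, φ_j> and b_i = <f, φ_i>, with φ_0 = 1, φ_1 = x, φ_2 = x^2.
G =
  [2, 0, 2/3]
  [0, 2/3, 0]
  [2/3, 0, 2/5],
b = (2/3, -14/5, -2/15).
Solving gives a_0 = 1, a_1 = -21/5, a_2 = -2, so
  g(x) = -2*x^2 - 21*x/5 + 1.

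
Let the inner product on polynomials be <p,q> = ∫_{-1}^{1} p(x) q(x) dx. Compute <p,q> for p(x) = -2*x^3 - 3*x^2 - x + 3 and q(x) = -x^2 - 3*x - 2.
<p,q> = -22/5

Expand the product: p(x)·q(x) = 2*x^5 + 9*x^4 + 14*x^3 + 6*x^2 - 7*x - 6.
∫_{-1}^{1} of each monomial x^k gives [2/(k+1) if k even, 0 if k odd]. Integrating term-by-term (or equivalently evaluating the antiderivative F(x) = x^6/3 + 9*x^5/5 + 7*x^4/2 + 2*x^3 - 7*x^2/2 - 6*x at the endpoints):
  F(1) − F(−1) = -28/15 − (38/15) = -22/5.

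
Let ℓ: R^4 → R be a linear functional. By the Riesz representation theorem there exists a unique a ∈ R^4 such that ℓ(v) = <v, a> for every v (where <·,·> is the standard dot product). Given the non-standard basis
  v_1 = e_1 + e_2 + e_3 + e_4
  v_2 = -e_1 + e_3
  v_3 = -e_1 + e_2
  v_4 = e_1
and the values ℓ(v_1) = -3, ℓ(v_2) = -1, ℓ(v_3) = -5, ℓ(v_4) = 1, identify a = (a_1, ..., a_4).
a = (1, -4, 0, 0)

Write a = (a_1, ..., a_4) in the standard basis. For each basis vector v_i, ℓ(v_i) = <v_i, a> is a linear equation in the a_j's. Collect the n equations into a matrix system V a = ℓ, where row i of V is v_i (expressed in the standard basis). Since V is invertible (lower-triangular with 1s on the diagonal, up to permutation), solve by back-substitution:
  V =
[[1, 1, 1, 1],
 [-1, 0, 1, 0],
 [-1, 1, 0, 0],
 [1, 0, 0, 0]]
  V a = (-3, -1, -5, 1)
Solving gives a = (1, -4, 0, 0).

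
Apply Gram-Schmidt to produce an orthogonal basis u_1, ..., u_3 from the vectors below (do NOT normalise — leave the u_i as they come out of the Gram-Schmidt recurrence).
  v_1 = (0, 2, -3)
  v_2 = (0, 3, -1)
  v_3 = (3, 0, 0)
Orthogonal basis:
  u_1 = (0, 2, -3)
  u_2 = (0, 21/13, 14/13)
  u_3 = (3, 0, 0)

Apply the Gram-Schmidt recurrence
  u_1 = v_1
  u_i = v_i − Σ_{j<i} ((v_i · u_j) / (u_j · u_j)) · u_j.

Step by step this gives:
  u_1 = (0, 2, -3)
  u_2 = (0, 21/13, 14/13)
  u_3 = (3, 0, 0)

Orthogonality check:
  u_2 · u_1 = 0 (should be 0)
  u_3 · u_1 = 0 (should be 0)
  u_3 · u_2 = 0 (should be 0)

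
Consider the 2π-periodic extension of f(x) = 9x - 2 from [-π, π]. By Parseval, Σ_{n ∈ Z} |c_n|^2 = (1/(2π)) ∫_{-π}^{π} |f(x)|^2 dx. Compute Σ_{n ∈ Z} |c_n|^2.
Σ |c_n|^2 = 27π^2 + 4

Expand and integrate term by term over [-π, π]:
  ∫ (9x)^2 dx = 81·(2π^3/3); ∫ 2·9·(-2)·x dx = 0 (odd integrand); ∫ (-2)^2 dx = 4·2π.
So (1/(2π)) ∫_{-π}^{π} (9x - 2)^2 dx = 81π^2/3 + 4 = 27π^2 + 4.
Parseval ⇒ Σ |c_n|^2 = 27π^2 + 4.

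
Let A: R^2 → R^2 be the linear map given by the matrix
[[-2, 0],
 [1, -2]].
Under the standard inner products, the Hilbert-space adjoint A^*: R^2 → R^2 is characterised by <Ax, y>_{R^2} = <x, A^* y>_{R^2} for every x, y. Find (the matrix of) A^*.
A^* = A^T =
[[-2, 1],
 [0, -2]]

For real matrices with standard dot products, the defining identity <Ax, y> = <x, A^* y> gives (Ax)^T y = x^T (A^*) y, i.e. x^T A^T y = x^T (A^*) y. Since this holds for all x, y, we must have A^* = A^T. Therefore
A^* =
[[-2, 1],
 [0, -2]].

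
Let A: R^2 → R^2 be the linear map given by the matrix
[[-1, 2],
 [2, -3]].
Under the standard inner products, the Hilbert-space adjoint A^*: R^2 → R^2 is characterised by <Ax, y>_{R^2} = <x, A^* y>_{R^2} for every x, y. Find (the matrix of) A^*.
A^* = A^T =
[[-1, 2],
 [2, -3]]

For real matrices with standard dot products, the defining identity <Ax, y> = <x, A^* y> gives (Ax)^T y = x^T (A^*) y, i.e. x^T A^T y = x^T (A^*) y. Since this holds for all x, y, we must have A^* = A^T. Therefore
A^* =
[[-1, 2],
 [2, -3]].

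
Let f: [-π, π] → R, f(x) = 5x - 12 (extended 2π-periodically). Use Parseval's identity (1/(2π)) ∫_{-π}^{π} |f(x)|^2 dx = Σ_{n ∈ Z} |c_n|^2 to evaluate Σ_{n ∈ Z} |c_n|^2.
Σ |c_n|^2 = 25π^2/3 + 144

Expand and integrate term by term over [-π, π]:
  ∫ (5x)^2 dx = 25·(2π^3/3); ∫ 2·5·(-12)·x dx = 0 (odd integrand); ∫ (-12)^2 dx = 144·2π.
So (1/(2π)) ∫_{-π}^{π} (5x - 12)^2 dx = 25π^2/3 + 144 = 25π^2/3 + 144.
Parseval ⇒ Σ |c_n|^2 = 25π^2/3 + 144.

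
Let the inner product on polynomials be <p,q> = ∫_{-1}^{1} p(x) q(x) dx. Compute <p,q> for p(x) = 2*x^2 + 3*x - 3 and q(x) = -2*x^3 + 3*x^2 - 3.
<p,q> = 8

Expand the product: p(x)·q(x) = -4*x^5 + 15*x^3 - 15*x^2 - 9*x + 9.
∫_{-1}^{1} of each monomial x^k gives [2/(k+1) if k even, 0 if k odd]. Integrating term-by-term (or equivalently evaluating the antiderivative F(x) = -2*x^6/3 + 15*x^4/4 - 5*x^3 - 9*x^2/2 + 9*x at the endpoints):
  F(1) − F(−1) = 31/12 − (-65/12) = 8.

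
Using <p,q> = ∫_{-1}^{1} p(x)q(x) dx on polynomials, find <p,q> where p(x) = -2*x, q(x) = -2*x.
<p,q> = 8/3

Expand the product: p(x)·q(x) = 4*x^2.
∫_{-1}^{1} of each monomial x^k gives [2/(k+1) if k even, 0 if k odd]. Integrating term-by-term (or equivalently evaluating the antiderivative F(x) = 4*x^3/3 at the endpoints):
  F(1) − F(−1) = 4/3 − (-4/3) = 8/3.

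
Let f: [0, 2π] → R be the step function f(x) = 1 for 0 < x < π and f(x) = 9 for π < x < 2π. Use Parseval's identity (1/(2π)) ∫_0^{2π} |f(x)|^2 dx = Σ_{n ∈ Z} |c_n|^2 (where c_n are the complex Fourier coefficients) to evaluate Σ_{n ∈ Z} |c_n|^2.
Σ |c_n|^2 = 41

Parseval equates the L^2 energy of f (normalised by 1/(2π)) with the ℓ^2 sum of its Fourier coefficients: (1/(2π)) ∫_0^{2π} |f|^2 = Σ |c_n|^2.
Compute the left side: (1/(2π)) [∫_0^π 1^2 dx + ∫_π^{2π} 9^2 dx] = (1/(2π)) · (1π + 81π) = (1 + 81)/2 = 41.
So Σ_{n ∈ Z} |c_n|^2 = 41.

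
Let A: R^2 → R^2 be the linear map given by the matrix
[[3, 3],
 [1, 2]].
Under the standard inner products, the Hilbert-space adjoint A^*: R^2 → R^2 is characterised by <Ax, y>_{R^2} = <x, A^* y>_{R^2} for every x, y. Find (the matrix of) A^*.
A^* = A^T =
[[3, 1],
 [3, 2]]

For real matrices with standard dot products, the defining identity <Ax, y> = <x, A^* y> gives (Ax)^T y = x^T (A^*) y, i.e. x^T A^T y = x^T (A^*) y. Since this holds for all x, y, we must have A^* = A^T. Therefore
A^* =
[[3, 1],
 [3, 2]].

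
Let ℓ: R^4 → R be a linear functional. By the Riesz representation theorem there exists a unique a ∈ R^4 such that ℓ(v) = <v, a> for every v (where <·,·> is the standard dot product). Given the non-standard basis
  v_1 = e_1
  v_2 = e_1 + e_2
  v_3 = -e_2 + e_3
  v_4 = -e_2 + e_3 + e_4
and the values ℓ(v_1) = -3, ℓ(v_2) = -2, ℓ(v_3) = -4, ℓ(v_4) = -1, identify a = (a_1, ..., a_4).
a = (-3, 1, -3, 3)

Write a = (a_1, ..., a_4) in the standard basis. For each basis vector v_i, ℓ(v_i) = <v_i, a> is a linear equation in the a_j's. Collect the n equations into a matrix system V a = ℓ, where row i of V is v_i (expressed in the standard basis). Since V is invertible (lower-triangular with 1s on the diagonal, up to permutation), solve by back-substitution:
  V =
[[1, 0, 0, 0],
 [1, 1, 0, 0],
 [0, -1, 1, 0],
 [0, -1, 1, 1]]
  V a = (-3, -2, -4, -1)
Solving gives a = (-3, 1, -3, 3).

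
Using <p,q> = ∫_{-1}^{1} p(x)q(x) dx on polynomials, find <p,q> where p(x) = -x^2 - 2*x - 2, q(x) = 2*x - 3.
<p,q> = 34/3

Expand the product: p(x)·q(x) = -2*x^3 - x^2 + 2*x + 6.
∫_{-1}^{1} of each monomial x^k gives [2/(k+1) if k even, 0 if k odd]. Integrating term-by-term (or equivalently evaluating the antiderivative F(x) = -x^4/2 - x^3/3 + x^2 + 6*x at the endpoints):
  F(1) − F(−1) = 37/6 − (-31/6) = 34/3.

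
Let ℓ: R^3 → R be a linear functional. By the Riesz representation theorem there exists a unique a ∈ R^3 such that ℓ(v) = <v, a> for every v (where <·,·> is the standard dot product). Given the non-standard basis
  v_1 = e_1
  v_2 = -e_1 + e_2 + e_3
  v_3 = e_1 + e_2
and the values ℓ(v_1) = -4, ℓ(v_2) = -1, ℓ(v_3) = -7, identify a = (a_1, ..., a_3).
a = (-4, -3, -2)

Write a = (a_1, ..., a_3) in the standard basis. For each basis vector v_i, ℓ(v_i) = <v_i, a> is a linear equation in the a_j's. Collect the n equations into a matrix system V a = ℓ, where row i of V is v_i (expressed in the standard basis). Since V is invertible (lower-triangular with 1s on the diagonal, up to permutation), solve by back-substitution:
  V =
[[1, 0, 0],
 [-1, 1, 1],
 [1, 1, 0]]
  V a = (-4, -1, -7)
Solving gives a = (-4, -3, -2).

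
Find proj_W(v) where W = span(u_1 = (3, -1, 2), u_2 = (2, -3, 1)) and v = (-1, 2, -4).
proj_W(v) = (-8/3, 5/3, -5/3)

Set up U = [u_1 | ... | u_2] ∈ R^(3×2). The projector onto W = col(U) is P = U (U^T U)^(-1) U^T.
Compute U^T U =
  [14, 11]
  [11, 14],
and U^T v = (-13, -12).
Solve U^T U · c = U^T v for the coefficients: c = (-2/3, -1/3). The projection is proj_W(v) = U c.
Check: (v - proj_W(v)) · u_1 = 0  (should be 0).
Check: (v - proj_W(v)) · u_2 = 0  (should be 0).
Result: proj_W(v) = (-8/3, 5/3, -5/3).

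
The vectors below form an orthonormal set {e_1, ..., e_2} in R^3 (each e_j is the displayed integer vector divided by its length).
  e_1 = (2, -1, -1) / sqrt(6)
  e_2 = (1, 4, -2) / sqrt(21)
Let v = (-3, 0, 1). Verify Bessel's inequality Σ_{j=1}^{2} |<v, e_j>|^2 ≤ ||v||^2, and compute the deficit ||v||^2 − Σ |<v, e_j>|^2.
Σ |<v, e_j>|^2 = 131/14; ||v||^2 = 10; deficit = 9/14

Write each e_j = u_j / sqrt(<u_j, u_j>) where u_j is the displayed integer vector. Then <v, e_j> = <v, u_j> / sqrt(<u_j, u_j>), so |<v, e_j>|^2 = <v, u_j>^2 / <u_j, u_j>.
Coefficients: <v, e_1> = -7/sqrt(6), <v, e_2> = -5/sqrt(21).
Square and sum: Σ |<v, e_j>|^2 = 131/14.
Compute ||v||^2 = v·v = 10.
Deficit = 10 − 131/14 = 9/14 ≥ 0, confirming Bessel's inequality. (The deficit equals ||v − Σ <v,e_j> e_j||^2, the squared distance from v to span{e_j}.)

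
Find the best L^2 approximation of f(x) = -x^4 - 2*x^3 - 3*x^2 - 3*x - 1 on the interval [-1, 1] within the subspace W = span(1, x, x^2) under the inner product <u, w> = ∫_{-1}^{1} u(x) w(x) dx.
g(x) = -27*x^2/7 - 21*x/5 - 32/35

The best approximation g ∈ W is the orthogonal projection of f onto W. Writing g = a_0 + a_1 x + a_2 x^2, the coefficients solve the normal equations G · a = b where
  G_{ij} = <φ_i, φ_j> and b_i = <f, φ_i>, with φ_0 = 1, φ_1 = x, φ_2 = x^2.
G =
  [2, 0, 2/3]
  [0, 2/3, 0]
  [2/3, 0, 2/5],
b = (-22/5, -14/5, -226/105).
Solving gives a_0 = -32/35, a_1 = -21/5, a_2 = -27/7, so
  g(x) = -27*x^2/7 - 21*x/5 - 32/35.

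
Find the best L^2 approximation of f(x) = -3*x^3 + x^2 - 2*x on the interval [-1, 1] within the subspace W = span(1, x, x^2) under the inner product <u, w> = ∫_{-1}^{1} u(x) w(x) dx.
g(x) = x^2 - 19*x/5

The best approximation g ∈ W is the orthogonal projection of f onto W. Writing g = a_0 + a_1 x + a_2 x^2, the coefficients solve the normal equations G · a = b where
  G_{ij} = <φ_i, φ_j> and b_i = <f, φ_i>, with φ_0 = 1, φ_1 = x, φ_2 = x^2.
G =
  [2, 0, 2/3]
  [0, 2/3, 0]
  [2/3, 0, 2/5],
b = (2/3, -38/15, 2/5).
Solving gives a_0 = 0, a_1 = -19/5, a_2 = 1, so
  g(x) = x^2 - 19*x/5.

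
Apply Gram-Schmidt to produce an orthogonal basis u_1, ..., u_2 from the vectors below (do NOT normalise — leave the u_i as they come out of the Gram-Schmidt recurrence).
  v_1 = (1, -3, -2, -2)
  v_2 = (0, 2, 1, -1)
Orthogonal basis:
  u_1 = (1, -3, -2, -2)
  u_2 = (1/3, 1, 1/3, -5/3)

Apply the Gram-Schmidt recurrence
  u_1 = v_1
  u_i = v_i − Σ_{j<i} ((v_i · u_j) / (u_j · u_j)) · u_j.

Step by step this gives:
  u_1 = (1, -3, -2, -2)
  u_2 = (1/3, 1, 1/3, -5/3)

Orthogonality check:
  u_2 · u_1 = 0 (should be 0)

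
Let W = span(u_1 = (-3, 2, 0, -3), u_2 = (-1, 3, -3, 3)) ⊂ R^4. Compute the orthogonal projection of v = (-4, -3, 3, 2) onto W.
proj_W(v) = (2/7, -6/7, 6/7, -6/7)

Set up U = [u_1 | ... | u_2] ∈ R^(4×2). The projector onto W = col(U) is P = U (U^T U)^(-1) U^T.
Compute U^T U =
  [22, 0]
  [0, 28],
and U^T v = (0, -8).
Solve U^T U · c = U^T v for the coefficients: c = (0, -2/7). The projection is proj_W(v) = U c.
Check: (v - proj_W(v)) · u_1 = 0  (should be 0).
Check: (v - proj_W(v)) · u_2 = 0  (should be 0).
Result: proj_W(v) = (2/7, -6/7, 6/7, -6/7).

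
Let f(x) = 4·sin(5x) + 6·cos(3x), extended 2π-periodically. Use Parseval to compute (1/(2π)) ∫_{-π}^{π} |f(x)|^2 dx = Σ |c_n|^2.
Σ |c_n|^2 = 26

Expand |f|^2 and use orthogonality of {sin(nx), cos(mx)} on [-π, π]:
  ∫_{-π}^{π} sin(nx)^2 dx = π, ∫ cos(mx)^2 dx = π, and cross terms integrate to 0.
So ∫_{-π}^{π} f(x)^2 dx = 4^2 · π + 6^2 · π = (16 + 36)π.
Divide by 2π: (16 + 36)/2 = 26.
By Parseval, this equals Σ |c_n|^2.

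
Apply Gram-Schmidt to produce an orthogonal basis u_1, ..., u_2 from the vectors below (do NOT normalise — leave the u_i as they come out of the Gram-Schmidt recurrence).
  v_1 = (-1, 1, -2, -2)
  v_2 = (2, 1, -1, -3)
Orthogonal basis:
  u_1 = (-1, 1, -2, -2)
  u_2 = (27/10, 3/10, 2/5, -8/5)

Apply the Gram-Schmidt recurrence
  u_1 = v_1
  u_i = v_i − Σ_{j<i} ((v_i · u_j) / (u_j · u_j)) · u_j.

Step by step this gives:
  u_1 = (-1, 1, -2, -2)
  u_2 = (27/10, 3/10, 2/5, -8/5)

Orthogonality check:
  u_2 · u_1 = 0 (should be 0)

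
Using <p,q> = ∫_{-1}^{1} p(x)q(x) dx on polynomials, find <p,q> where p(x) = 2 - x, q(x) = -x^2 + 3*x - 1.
<p,q> = -22/3

Expand the product: p(x)·q(x) = x^3 - 5*x^2 + 7*x - 2.
∫_{-1}^{1} of each monomial x^k gives [2/(k+1) if k even, 0 if k odd]. Integrating term-by-term (or equivalently evaluating the antiderivative F(x) = x^4/4 - 5*x^3/3 + 7*x^2/2 - 2*x at the endpoints):
  F(1) − F(−1) = 1/12 − (89/12) = -22/3.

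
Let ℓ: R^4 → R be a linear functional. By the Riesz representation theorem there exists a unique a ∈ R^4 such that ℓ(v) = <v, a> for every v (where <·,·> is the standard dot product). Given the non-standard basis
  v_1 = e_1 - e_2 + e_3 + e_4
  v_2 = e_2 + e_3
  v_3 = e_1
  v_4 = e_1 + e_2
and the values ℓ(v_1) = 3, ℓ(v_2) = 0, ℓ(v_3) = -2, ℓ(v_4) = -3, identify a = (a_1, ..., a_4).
a = (-2, -1, 1, 3)

Write a = (a_1, ..., a_4) in the standard basis. For each basis vector v_i, ℓ(v_i) = <v_i, a> is a linear equation in the a_j's. Collect the n equations into a matrix system V a = ℓ, where row i of V is v_i (expressed in the standard basis). Since V is invertible (lower-triangular with 1s on the diagonal, up to permutation), solve by back-substitution:
  V =
[[1, -1, 1, 1],
 [0, 1, 1, 0],
 [1, 0, 0, 0],
 [1, 1, 0, 0]]
  V a = (3, 0, -2, -3)
Solving gives a = (-2, -1, 1, 3).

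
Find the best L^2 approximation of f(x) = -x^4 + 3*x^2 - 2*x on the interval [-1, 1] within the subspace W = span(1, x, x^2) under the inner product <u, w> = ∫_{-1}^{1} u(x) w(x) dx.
g(x) = 15*x^2/7 - 2*x + 3/35

The best approximation g ∈ W is the orthogonal projection of f onto W. Writing g = a_0 + a_1 x + a_2 x^2, the coefficients solve the normal equations G · a = b where
  G_{ij} = <φ_i, φ_j> and b_i = <f, φ_i>, with φ_0 = 1, φ_1 = x, φ_2 = x^2.
G =
  [2, 0, 2/3]
  [0, 2/3, 0]
  [2/3, 0, 2/5],
b = (8/5, -4/3, 32/35).
Solving gives a_0 = 3/35, a_1 = -2, a_2 = 15/7, so
  g(x) = 15*x^2/7 - 2*x + 3/35.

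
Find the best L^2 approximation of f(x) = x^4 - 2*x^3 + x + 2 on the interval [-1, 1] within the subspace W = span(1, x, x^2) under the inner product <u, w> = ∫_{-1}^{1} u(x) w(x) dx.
g(x) = 6*x^2/7 - x/5 + 67/35

The best approximation g ∈ W is the orthogonal projection of f onto W. Writing g = a_0 + a_1 x + a_2 x^2, the coefficients solve the normal equations G · a = b where
  G_{ij} = <φ_i, φ_j> and b_i = <f, φ_i>, with φ_0 = 1, φ_1 = x, φ_2 = x^2.
G =
  [2, 0, 2/3]
  [0, 2/3, 0]
  [2/3, 0, 2/5],
b = (22/5, -2/15, 34/21).
Solving gives a_0 = 67/35, a_1 = -1/5, a_2 = 6/7, so
  g(x) = 6*x^2/7 - x/5 + 67/35.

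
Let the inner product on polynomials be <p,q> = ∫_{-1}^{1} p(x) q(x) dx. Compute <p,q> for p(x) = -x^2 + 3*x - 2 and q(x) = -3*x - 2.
<p,q> = 10/3

Expand the product: p(x)·q(x) = 3*x^3 - 7*x^2 + 4.
∫_{-1}^{1} of each monomial x^k gives [2/(k+1) if k even, 0 if k odd]. Integrating term-by-term (or equivalently evaluating the antiderivative F(x) = 3*x^4/4 - 7*x^3/3 + 4*x at the endpoints):
  F(1) − F(−1) = 29/12 − (-11/12) = 10/3.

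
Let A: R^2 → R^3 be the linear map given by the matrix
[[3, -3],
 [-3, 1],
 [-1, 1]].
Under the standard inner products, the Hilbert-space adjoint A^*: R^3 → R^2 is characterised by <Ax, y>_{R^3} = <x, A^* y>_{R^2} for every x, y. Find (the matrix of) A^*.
A^* = A^T =
[[3, -3, -1],
 [-3, 1, 1]]

For real matrices with standard dot products, the defining identity <Ax, y> = <x, A^* y> gives (Ax)^T y = x^T (A^*) y, i.e. x^T A^T y = x^T (A^*) y. Since this holds for all x, y, we must have A^* = A^T. Therefore
A^* =
[[3, -3, -1],
 [-3, 1, 1]].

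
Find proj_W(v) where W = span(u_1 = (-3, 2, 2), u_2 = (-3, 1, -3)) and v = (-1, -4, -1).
proj_W(v) = (111/149, -217/298, -493/298)

Set up U = [u_1 | ... | u_2] ∈ R^(3×2). The projector onto W = col(U) is P = U (U^T U)^(-1) U^T.
Compute U^T U =
  [17, 5]
  [5, 19],
and U^T v = (-7, 2).
Solve U^T U · c = U^T v for the coefficients: c = (-143/298, 69/298). The projection is proj_W(v) = U c.
Check: (v - proj_W(v)) · u_1 = 0  (should be 0).
Check: (v - proj_W(v)) · u_2 = 0  (should be 0).
Result: proj_W(v) = (111/149, -217/298, -493/298).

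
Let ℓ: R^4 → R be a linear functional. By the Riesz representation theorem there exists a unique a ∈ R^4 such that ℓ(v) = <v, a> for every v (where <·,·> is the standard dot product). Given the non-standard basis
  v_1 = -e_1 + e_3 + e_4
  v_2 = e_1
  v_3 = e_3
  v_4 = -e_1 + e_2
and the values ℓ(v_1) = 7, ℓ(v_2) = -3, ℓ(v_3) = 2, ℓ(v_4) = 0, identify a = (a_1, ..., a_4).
a = (-3, -3, 2, 2)

Write a = (a_1, ..., a_4) in the standard basis. For each basis vector v_i, ℓ(v_i) = <v_i, a> is a linear equation in the a_j's. Collect the n equations into a matrix system V a = ℓ, where row i of V is v_i (expressed in the standard basis). Since V is invertible (lower-triangular with 1s on the diagonal, up to permutation), solve by back-substitution:
  V =
[[-1, 0, 1, 1],
 [1, 0, 0, 0],
 [0, 0, 1, 0],
 [-1, 1, 0, 0]]
  V a = (7, -3, 2, 0)
Solving gives a = (-3, -3, 2, 2).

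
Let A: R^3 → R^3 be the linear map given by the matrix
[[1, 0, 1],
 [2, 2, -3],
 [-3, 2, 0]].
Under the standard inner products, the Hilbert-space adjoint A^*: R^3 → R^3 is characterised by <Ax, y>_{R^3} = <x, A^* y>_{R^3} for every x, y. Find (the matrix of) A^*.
A^* = A^T =
[[1, 2, -3],
 [0, 2, 2],
 [1, -3, 0]]

For real matrices with standard dot products, the defining identity <Ax, y> = <x, A^* y> gives (Ax)^T y = x^T (A^*) y, i.e. x^T A^T y = x^T (A^*) y. Since this holds for all x, y, we must have A^* = A^T. Therefore
A^* =
[[1, 2, -3],
 [0, 2, 2],
 [1, -3, 0]].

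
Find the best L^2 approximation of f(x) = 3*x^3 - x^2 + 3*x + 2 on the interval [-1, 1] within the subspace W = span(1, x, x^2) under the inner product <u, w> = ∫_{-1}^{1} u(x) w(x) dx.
g(x) = -x^2 + 24*x/5 + 2

The best approximation g ∈ W is the orthogonal projection of f onto W. Writing g = a_0 + a_1 x + a_2 x^2, the coefficients solve the normal equations G · a = b where
  G_{ij} = <φ_i, φ_j> and b_i = <f, φ_i>, with φ_0 = 1, φ_1 = x, φ_2 = x^2.
G =
  [2, 0, 2/3]
  [0, 2/3, 0]
  [2/3, 0, 2/5],
b = (10/3, 16/5, 14/15).
Solving gives a_0 = 2, a_1 = 24/5, a_2 = -1, so
  g(x) = -x^2 + 24*x/5 + 2.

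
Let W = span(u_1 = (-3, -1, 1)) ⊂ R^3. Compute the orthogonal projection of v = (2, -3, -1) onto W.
proj_W(v) = (12/11, 4/11, -4/11)

Set up U = [u_1 | ... | u_1] ∈ R^(3×1). The projector onto W = col(U) is P = U (U^T U)^(-1) U^T.
Compute U^T U =
  [11],
and U^T v = (-4).
Solve U^T U · c = U^T v for the coefficients: c = (-4/11). The projection is proj_W(v) = U c.
Check: (v - proj_W(v)) · u_1 = 0  (should be 0).
Result: proj_W(v) = (12/11, 4/11, -4/11).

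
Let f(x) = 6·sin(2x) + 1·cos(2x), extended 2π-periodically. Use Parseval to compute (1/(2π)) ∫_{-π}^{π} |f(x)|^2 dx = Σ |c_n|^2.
Σ |c_n|^2 = 37/2

Expand |f|^2 and use orthogonality of {sin(nx), cos(mx)} on [-π, π]:
  ∫_{-π}^{π} sin(nx)^2 dx = π, ∫ cos(mx)^2 dx = π, and cross terms integrate to 0.
So ∫_{-π}^{π} f(x)^2 dx = 6^2 · π + 1^2 · π = (36 + 1)π.
Divide by 2π: (36 + 1)/2 = 37/2.
By Parseval, this equals Σ |c_n|^2.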